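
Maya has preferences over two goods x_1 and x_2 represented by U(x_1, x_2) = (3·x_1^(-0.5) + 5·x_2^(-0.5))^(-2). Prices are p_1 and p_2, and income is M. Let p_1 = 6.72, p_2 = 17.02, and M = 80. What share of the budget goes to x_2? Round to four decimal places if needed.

MRS = MU_x_1/MU_x_2 = (3/5)·(x_2/x_1)^(1.5). Set equal to p_1/p_2.
Hence x_2/x_1 = ((5/3)·p_1/p_2)^(1/(1.5)), i.e. raised to the 2/3 power.
With the ratio pinned down, the budget gives x_1* = M/(p_1 + p_2·(x_2/x_1)) and x_2* = (x_2/x_1)·x_1*.
Numerically x_2/x_1 = 0.756552, so x_1* = 80/(6.72 + 17.02·0.756552) = 4.0824 and x_2* = 0.756552·4.0824 = 3.0885.
Expenditure on x_2: 17.02·3.0885 = 52.5666; share = 0.6571.

share on x_2 = 0.6571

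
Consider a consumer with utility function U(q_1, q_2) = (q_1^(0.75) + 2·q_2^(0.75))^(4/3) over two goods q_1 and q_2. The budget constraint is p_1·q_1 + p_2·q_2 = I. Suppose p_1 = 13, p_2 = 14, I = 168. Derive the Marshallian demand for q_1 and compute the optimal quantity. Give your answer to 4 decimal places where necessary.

q_1* = 0.9357

MU_q_1 ∝ q_1^(-0.25), MU_q_2 ∝ 2·q_2^(-0.25), so MRS = (1/2)·(q_2/q_1)^(0.25) = p_1/p_2.
Hence q_2/q_1 = (2·p_1/p_2)^(1/(0.25)), i.e. raised to the 4 power.
With the ratio pinned down, the budget gives q_1* = I/(p_1 + p_2·(q_2/q_1)) and q_2* = (q_2/q_1)·q_1*.
Numerically q_2/q_1 = 11.89546, so q_1* = 168/(13 + 14·11.89546) = 0.9357.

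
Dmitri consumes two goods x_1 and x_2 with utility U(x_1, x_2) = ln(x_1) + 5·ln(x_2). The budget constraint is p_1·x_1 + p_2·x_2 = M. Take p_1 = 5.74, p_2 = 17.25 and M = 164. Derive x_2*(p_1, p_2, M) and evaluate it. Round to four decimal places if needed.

MU_x_1/MU_x_2 = (x_2)/(5·x_1); tangency sets this equal to p_1/p_2.
Rearranging, p_2·x_2 = 5·p_1·x_1. Substituting into the budget gives p_1·x_1·(1 + 5) = M.
Demand: x_1*(p_1,p_2,M) = 1/6·M/p_1 and x_2* = 5/6·M/p_2.
At p_1=5.74, p_2=17.25, M=164: x_2* = 5/6·164/17.25 = 7.9227.

x_2* = 7.9227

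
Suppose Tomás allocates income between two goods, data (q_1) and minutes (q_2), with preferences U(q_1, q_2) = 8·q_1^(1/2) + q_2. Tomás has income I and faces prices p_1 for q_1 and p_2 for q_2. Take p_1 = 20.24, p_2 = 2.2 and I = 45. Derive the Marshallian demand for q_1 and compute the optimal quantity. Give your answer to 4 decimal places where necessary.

Set MRS = p_1/p_2: 4·q_1^(−1/2) = p_1/p_2.
Thus q_1* = (4·p_2/p_1)² — independent of I — with the rest of income spent on q_2.
Plugging in: q_1* = (4·2.2/20.24)² = 0.189.

q_1* = 0.189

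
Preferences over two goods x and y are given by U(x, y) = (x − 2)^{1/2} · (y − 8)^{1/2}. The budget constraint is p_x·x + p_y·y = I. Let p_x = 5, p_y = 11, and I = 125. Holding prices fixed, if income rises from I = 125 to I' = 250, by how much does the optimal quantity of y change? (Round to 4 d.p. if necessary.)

Δy* = 5.6818

This is Cobb-Douglas in (x−2, y−8): tangency gives 0.5·p_y·(y−8) = 0.5·p_x·(x−2).
After buying the subsistence bundle (2, 8), a share 0.5 of the remaining income goes to x: x* = 2 + 0.5·(I − 2p_x − 8p_y)/p_x.
Discretionary income = 125 − 2·5 − 8·11 = 27; y* = 8 + 0.5·27/11 = 9.2273.
At I' = 250: y* = 14.9091. Change: 14.9091 − 9.2273 = 5.6818.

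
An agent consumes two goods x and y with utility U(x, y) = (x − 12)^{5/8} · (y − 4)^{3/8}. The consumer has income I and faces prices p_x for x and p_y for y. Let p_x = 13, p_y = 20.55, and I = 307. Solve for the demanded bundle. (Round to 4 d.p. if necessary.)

This is Cobb-Douglas in (x−12, y−4): tangency gives 0.625·p_y·(y−4) = 0.375·p_x·(x−12).
After buying the subsistence bundle (12, 4), a share 0.625 of the remaining income goes to x: x* = 12 + 0.625·(I − 12p_x − 4p_y)/p_x.
Discretionary income = 307 − 12·13 − 4·20.55 = 68.8; x* = 12 + 0.625·68.8/13 = 15.3077; y* = 4 + 0.375·68.8/20.55 = 5.2555.

x* = 15.3077, y* = 5.2555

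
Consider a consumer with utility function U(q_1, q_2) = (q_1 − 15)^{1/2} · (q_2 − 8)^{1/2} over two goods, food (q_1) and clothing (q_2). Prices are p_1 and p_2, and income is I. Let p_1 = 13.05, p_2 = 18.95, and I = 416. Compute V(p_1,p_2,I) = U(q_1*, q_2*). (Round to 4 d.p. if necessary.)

V = 2.1827

Substituting into the budget: q_1* = 15 + 0.5·(I − 15·p_1 − 8·p_2)/p_1, and q_2* = 8 + 0.5·(…)/p_2.
Discretionary income = 416 − 15·13.05 − 8·18.95 = 68.65; q_1* = 15 + 0.5·68.65/13.05 = 17.6303; q_2* = 8 + 0.5·68.65/18.95 = 9.8113.
Utility at the optimum: U(17.6303, 9.8113) = 2.1827.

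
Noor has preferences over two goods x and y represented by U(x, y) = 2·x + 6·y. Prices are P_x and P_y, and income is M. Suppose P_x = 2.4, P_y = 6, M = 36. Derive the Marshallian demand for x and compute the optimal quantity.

Linear utility — the consumer picks whichever good has higher MU/price: 2/2.4 = 0.8333 vs 6/6 = 1.
y gives more utility per dollar, so spend all income on y: y* = M/P_y, x* = 0.
Numerically: x* = 0, y* = 6.

x* = 0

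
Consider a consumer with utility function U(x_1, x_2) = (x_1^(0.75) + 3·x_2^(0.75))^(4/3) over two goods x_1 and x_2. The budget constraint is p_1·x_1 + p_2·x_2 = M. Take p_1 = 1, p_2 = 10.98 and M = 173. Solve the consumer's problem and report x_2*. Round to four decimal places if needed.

x_2* = 0.9085

MU_x_1 ∝ x_1^(-0.25), MU_x_2 ∝ 3·x_2^(-0.25), so MRS = (1/3)·(x_2/x_1)^(0.25) = p_1/p_2.
Hence x_2/x_1 = (3·p_1/p_2)^(1/(0.25)), i.e. raised to the 4 power.
With the ratio pinned down, the budget gives x_1* = M/(p_1 + p_2·(x_2/x_1)) and x_2* = (x_2/x_1)·x_1*.
Numerically x_2/x_1 = 0.005573, so x_1* = 173/(1 + 10.98·0.005573) = 163.0246 and x_2* = 0.005573·163.0246 = 0.9085.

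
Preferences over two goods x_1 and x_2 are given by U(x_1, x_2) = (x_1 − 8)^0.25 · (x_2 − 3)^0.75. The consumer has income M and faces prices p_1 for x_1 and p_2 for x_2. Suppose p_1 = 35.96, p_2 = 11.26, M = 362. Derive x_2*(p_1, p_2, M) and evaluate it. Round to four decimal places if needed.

x_2* = 5.7003

Discretionary income = 362 − 8·35.96 − 3·11.26 = 40.54; x_2* = 3 + 0.75·40.54/11.26 = 5.7003.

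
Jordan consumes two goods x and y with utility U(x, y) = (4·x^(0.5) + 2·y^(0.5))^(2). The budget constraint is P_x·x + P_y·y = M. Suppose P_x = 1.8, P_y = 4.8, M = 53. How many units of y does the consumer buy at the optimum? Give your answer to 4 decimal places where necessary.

y* = 0.9464

MU_x ∝ 4·x^(-0.5), MU_y ∝ 2·y^(-0.5), so MRS = 2·(y/x)^(0.5) = P_x/P_y.
Hence y/x = ((1/2)·P_x/P_y)^(1/(0.5)), i.e. raised to the 2 power.
With the ratio pinned down, the budget gives x* = M/(P_x + P_y·(y/x)) and y* = (y/x)·x*.
Numerically y/x = 0.035156, so x* = 53/(1.8 + 4.8·0.035156) = 26.9206 and y* = 0.035156·26.9206 = 0.9464.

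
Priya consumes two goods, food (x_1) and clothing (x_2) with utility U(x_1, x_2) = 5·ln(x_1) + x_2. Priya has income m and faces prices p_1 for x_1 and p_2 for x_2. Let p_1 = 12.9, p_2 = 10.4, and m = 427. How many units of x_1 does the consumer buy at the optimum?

x_1* = 4.031

MU_x_1 = 5/x_1, MU_x_2 = 1. Tangency: 5/x_1 = p_1/p_2.
So x_1*(p_1,p_2) = 5·p_2/p_1, independent of income; and x_2* = (m − 5·p_2)/p_2.
At the given prices: x_1* = 5·10.4/12.9 = 4.031.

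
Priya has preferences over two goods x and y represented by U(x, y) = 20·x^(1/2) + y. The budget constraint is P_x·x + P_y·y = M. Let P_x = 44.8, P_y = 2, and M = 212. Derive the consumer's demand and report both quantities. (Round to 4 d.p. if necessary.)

MU_x = 10/√x, MU_y = 1. Tangency: 10/√x = P_x/P_y.
Thus x* = (10·P_y/P_x)² — independent of M — with the rest of income spent on y.
Plugging in: x* = (10·2/44.8)² = 0.1993, y* = 101.5357.

x* = 0.1993, y* = 101.5357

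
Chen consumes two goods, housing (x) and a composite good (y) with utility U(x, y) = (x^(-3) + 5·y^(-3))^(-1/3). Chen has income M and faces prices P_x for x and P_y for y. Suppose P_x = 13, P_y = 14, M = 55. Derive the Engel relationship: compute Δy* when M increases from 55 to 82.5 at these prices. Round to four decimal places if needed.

From the CES first-order condition, (1/5)·(y/x)^(4) = P_x/P_y.
Solve for the ratio: y/x = [5·P_x/P_y]^(0.25).
With the ratio pinned down, the budget gives x* = M/(P_x + P_y·(y/x)) and y* = (y/x)·x*.
Numerically y/x = 1.4679, so x* = 55/(13 + 14·1.4679) = 1.6393 and y* = 1.4679·1.6393 = 2.4064.
At M' = 82.5: y* = 3.6095. Change: 3.6095 − 2.4064 = 1.2032.

Δy* = 1.2032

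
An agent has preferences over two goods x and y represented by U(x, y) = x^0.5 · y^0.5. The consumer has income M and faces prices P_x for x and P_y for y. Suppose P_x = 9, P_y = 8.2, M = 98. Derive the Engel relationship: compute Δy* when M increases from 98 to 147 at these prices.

Δy* = 2.9878

At P_x=9, P_y=8.2, M=98: y* = 0.5·98/8.2 = 5.9756.
At M' = 147: y* = 8.9634. Change: 8.9634 − 5.9756 = 2.9878.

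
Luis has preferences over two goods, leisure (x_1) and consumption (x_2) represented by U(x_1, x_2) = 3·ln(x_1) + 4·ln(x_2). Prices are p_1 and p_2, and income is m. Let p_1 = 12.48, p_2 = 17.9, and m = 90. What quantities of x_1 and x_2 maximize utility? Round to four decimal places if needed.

x_1* = 3.0907, x_2* = 2.8731

At p_1=12.48, p_2=17.9, m=90: x_1* = 3/7·90/12.48 = 3.0907, x_2* = 2.8731.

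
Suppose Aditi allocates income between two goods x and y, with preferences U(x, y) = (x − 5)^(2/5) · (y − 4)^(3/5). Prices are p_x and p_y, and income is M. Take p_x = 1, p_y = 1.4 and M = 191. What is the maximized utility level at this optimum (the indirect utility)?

MRS = (2/3)·(y−4)/(x−5). Tangency with p_x/p_y gives y−4 = (3/2)·(p_x/p_y)·(x−5).
After buying the subsistence bundle (5, 4), a share 0.4 of the remaining income goes to x: x* = 5 + 0.4·(M − 5p_x − 4p_y)/p_x.
Discretionary income = 191 − 5·1 − 4·1.4 = 180.4; x* = 5 + 0.4·180.4/1 = 77.16; y* = 4 + 0.6·180.4/1.4 = 81.3143.
Utility at the optimum: U(77.16, 81.3143) = 75.2098.

V = 75.2098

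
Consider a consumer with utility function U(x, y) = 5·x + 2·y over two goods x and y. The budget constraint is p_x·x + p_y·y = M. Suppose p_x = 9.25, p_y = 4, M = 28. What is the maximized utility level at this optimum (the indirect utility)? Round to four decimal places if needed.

x gives more utility per dollar, so spend all income on x: x* = M/p_x, y* = 0.
Numerically: x* = 3.027, y* = 0.
Utility at the optimum: U(3.027, 0) = 15.1351.

V = 15.1351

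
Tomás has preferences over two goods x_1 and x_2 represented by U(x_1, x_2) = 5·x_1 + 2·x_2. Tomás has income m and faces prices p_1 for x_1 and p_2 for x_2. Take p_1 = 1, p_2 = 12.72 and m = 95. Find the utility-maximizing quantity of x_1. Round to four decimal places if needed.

x_1* = 95

Linear utility — the consumer picks whichever good has higher MU/price: 5/1 = 5 vs 2/12.72 = 0.1572.
x_1 gives more utility per dollar, so spend all income on x_1: x_1* = m/p_1, x_2* = 0.
Numerically: x_1* = 95, x_2* = 0.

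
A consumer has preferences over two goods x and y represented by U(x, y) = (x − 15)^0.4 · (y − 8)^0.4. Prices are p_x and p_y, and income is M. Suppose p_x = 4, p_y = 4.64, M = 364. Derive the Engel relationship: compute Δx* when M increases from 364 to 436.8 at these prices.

After buying the subsistence bundle (15, 8), a share 0.5 of the remaining income goes to x: x* = 15 + 0.5·(M − 15p_x − 8p_y)/p_x.
Discretionary income = 364 − 15·4 − 8·4.64 = 266.88; x* = 15 + 0.5·266.88/4 = 48.36.
At M' = 436.8: x* = 57.46. Change: 57.46 − 48.36 = 9.1.

Δx* = 9.1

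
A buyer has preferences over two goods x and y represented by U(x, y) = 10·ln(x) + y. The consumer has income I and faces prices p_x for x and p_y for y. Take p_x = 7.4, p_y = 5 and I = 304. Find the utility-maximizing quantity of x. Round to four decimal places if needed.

x* = 6.7568

MU_x = 10/x, MU_y = 1. Tangency: 10/x = p_x/p_y.
So x*(p_x,p_y) = 10·p_y/p_x, independent of income; and y* = (I − 10·p_y)/p_y.
At the given prices: x* = 10·5/7.4 = 6.7568.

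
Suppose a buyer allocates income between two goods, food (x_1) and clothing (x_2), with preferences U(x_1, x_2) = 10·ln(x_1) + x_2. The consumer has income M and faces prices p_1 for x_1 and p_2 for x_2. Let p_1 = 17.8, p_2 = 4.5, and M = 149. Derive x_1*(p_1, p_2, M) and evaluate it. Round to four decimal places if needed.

MU_x_1 = 10/x_1, MU_x_2 = 1. Tangency: 10/x_1 = p_1/p_2.
So x_1*(p_1,p_2) = 10·p_2/p_1, independent of income; and x_2* = (M − 10·p_2)/p_2.
At the given prices: x_1* = 10·4.5/17.8 = 2.5281.

x_1* = 2.5281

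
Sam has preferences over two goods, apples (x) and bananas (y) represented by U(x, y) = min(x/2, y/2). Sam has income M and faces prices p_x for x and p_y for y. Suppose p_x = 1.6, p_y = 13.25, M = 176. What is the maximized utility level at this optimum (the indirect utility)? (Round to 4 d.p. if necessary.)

With perfect complements, no substitution: consume in ratio x:y = 2:2.
Budget: p_x·x + p_y·x = M, so (2·p_x + 2·p_y)·x = 2·M.
Demand: x*(p_x,p_y,M) = 2·M/(2·p_x + 2·p_y), y* = 2·M/(2·p_x + 2·p_y).
Here 2·1.6 + 2·13.25 = 29.7, giving x* = 11.8519 and y* = 11.8519.
Utility at the optimum: U(11.8519, 11.8519) = 5.9259.

V = 5.9259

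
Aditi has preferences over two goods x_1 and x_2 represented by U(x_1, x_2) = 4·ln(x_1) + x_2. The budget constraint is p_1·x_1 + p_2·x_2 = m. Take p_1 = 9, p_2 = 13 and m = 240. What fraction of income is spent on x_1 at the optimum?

share on x_1 = 0.2167

Set MRS = p_1/p_2: (4/x_1)/1 = p_1/p_2.
So x_1*(p_1,p_2) = 4·p_2/p_1, independent of income; and x_2* = (m − 4·p_2)/p_2.
At the given prices: x_1* = 4·13/9 = 5.7778, and x_2* = 14.4615.
Expenditure on x_1: 9·5.7778 = 52; share = 0.2167.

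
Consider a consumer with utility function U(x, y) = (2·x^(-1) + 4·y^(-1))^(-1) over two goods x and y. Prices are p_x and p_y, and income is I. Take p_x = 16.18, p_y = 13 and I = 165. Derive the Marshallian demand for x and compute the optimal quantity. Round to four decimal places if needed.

MU_x ∝ 2·x^(-2), MU_y ∝ 4·y^(-2), so MRS = (1/2)·(y/x)^(2) = p_x/p_y.
Hence y/x = (2·p_x/p_y)^(1/(2)), i.e. raised to the 0.5 power.
With the ratio pinned down, the budget gives x* = I/(p_x + p_y·(y/x)) and y* = (y/x)·x*.
Numerically y/x = 1.57773, so x* = 165/(16.18 + 13·1.57773) = 4.4971.

x* = 4.4971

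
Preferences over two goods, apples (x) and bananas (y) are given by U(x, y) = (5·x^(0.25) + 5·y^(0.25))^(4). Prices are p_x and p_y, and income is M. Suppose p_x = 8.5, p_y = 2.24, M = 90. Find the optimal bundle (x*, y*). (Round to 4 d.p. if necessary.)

Numerically y/x = 5.918721, so x* = 90/(8.5 + 2.24·5.918721) = 4.1364 and y* = 5.918721·4.1364 = 24.4823.

x* = 4.1364, y* = 24.4823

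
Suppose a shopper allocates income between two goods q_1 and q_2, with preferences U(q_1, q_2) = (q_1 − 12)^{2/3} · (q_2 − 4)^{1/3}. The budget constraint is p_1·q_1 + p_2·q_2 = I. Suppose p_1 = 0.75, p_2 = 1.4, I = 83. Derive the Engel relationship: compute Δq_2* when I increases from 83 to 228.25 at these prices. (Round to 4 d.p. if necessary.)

Let q_1' = q_1−12, q_2' = q_2−4. MRS = 2·q_2'/q_1' = p_1/p_2.
Substituting into the budget: q_1* = 12 + 2/3·(I − 12·p_1 − 4·p_2)/p_1, and q_2* = 4 + 1/3·(…)/p_2.
Discretionary income = 83 − 12·0.75 − 4·1.4 = 68.4; q_2* = 4 + 1/3·68.4/1.4 = 20.2857.
At I' = 228.25: q_2* = 54.869. Change: 54.869 − 20.2857 = 34.5833.

Δq_2* = 34.5833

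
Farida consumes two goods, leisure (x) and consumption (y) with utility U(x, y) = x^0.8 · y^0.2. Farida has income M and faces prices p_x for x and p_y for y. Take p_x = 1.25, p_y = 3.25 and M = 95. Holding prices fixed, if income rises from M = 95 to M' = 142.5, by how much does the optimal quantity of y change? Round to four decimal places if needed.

Δy* = 2.9231

The MRS is 4·y/x. Set MRS = p_x/p_y.
Rearranging, p_y·y = (1/4)·p_x·x. Substituting into the budget gives p_x·x·(1 + (1/4)) = M.
Demand: x*(p_x,p_y,M) = 0.8·M/p_x and y* = 0.2·M/p_y.
At p_x=1.25, p_y=3.25, M=95: y* = 0.2·95/3.25 = 5.8462.
At M' = 142.5: y* = 8.7692. Change: 8.7692 − 5.8462 = 2.9231.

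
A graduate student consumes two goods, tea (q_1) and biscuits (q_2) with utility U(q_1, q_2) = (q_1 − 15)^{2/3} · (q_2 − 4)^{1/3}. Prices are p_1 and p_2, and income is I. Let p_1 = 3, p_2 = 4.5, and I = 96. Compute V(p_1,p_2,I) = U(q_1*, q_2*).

Let q_1' = q_1−15, q_2' = q_2−4. MRS = 2·q_2'/q_1' = p_1/p_2.
After buying the subsistence bundle (15, 4), a share 2/3 of the remaining income goes to q_1: q_1* = 15 + 2/3·(I − 15p_1 − 4p_2)/p_1.
Discretionary income = 96 − 15·3 − 4·4.5 = 33; q_1* = 15 + 2/3·33/3 = 22.3333; q_2* = 4 + 1/3·33/4.5 = 6.4444.
Utility at the optimum: U(22.3333, 6.4444) = 5.0846.

V = 5.0846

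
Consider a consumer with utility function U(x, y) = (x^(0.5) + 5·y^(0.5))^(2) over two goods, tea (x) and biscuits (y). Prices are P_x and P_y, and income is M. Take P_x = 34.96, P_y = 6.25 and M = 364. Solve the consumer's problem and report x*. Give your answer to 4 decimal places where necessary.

MU_x ∝ x^(-0.5), MU_y ∝ 5·y^(-0.5), so MRS = (1/5)·(y/x)^(0.5) = P_x/P_y.
Hence y/x = (5·P_x/P_y)^(1/(0.5)), i.e. raised to the 2 power.
With the ratio pinned down, the budget gives x* = M/(P_x + P_y·(y/x)) and y* = (y/x)·x*.
Numerically y/x = 782.209024, so x* = 364/(34.96 + 6.25·782.209024) = 0.0739.

x* = 0.0739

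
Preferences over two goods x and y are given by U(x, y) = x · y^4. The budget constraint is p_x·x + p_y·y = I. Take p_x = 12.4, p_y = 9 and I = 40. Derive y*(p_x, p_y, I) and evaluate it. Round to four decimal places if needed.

y* = 3.5556

MU_x/MU_y = (y)/(4·x); tangency sets this equal to p_x/p_y.
Rearranging, p_y·y = 4·p_x·x. Substituting into the budget gives p_x·x·(1 + 4) = I.
Demand: x*(p_x,p_y,I) = 0.2·I/p_x and y* = 0.8·I/p_y.
At p_x=12.4, p_y=9, I=40: y* = 0.8·40/9 = 3.5556.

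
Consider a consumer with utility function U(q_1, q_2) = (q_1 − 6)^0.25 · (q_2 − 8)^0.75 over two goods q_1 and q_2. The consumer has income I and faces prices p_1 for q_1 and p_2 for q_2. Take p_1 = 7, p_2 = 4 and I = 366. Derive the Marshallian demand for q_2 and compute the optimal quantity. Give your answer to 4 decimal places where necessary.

Discretionary income = 366 − 6·7 − 8·4 = 292; q_2* = 8 + 0.75·292/4 = 62.75.

q_2* = 62.75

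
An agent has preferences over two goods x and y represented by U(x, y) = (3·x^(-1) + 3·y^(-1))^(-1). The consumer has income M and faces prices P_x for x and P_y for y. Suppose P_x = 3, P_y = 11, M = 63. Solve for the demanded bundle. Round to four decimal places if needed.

Numerically y/x = 0.522233, so x* = 63/(3 + 11·0.522233) = 7.2045 and y* = 0.522233·7.2045 = 3.7624.

x* = 7.2045, y* = 3.7624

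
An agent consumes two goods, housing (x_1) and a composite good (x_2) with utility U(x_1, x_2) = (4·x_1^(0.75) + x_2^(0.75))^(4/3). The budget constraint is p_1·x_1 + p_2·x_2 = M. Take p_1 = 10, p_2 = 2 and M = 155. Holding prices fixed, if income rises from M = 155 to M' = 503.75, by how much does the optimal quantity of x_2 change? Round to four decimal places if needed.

Δx_2* = 57.2096

MU_x_1 ∝ 4·x_1^(-0.25), MU_x_2 ∝ x_2^(-0.25), so MRS = 4·(x_2/x_1)^(0.25) = p_1/p_2.
Hence x_2/x_1 = ((1/4)·p_1/p_2)^(1/(0.25)), i.e. raised to the 4 power.
Substitute x_2 = (x_2/x_1)·x_1 into the budget: x_1* = M/(p_1 + p_2·(x_2/x_1)).
Numerically x_2/x_1 = 2.441406, so x_1* = 155/(10 + 2·2.441406) = 10.4147 and x_2* = 2.441406·10.4147 = 25.4265.
At M' = 503.75: x_2* = 82.6362. Change: 82.6362 − 25.4265 = 57.2096.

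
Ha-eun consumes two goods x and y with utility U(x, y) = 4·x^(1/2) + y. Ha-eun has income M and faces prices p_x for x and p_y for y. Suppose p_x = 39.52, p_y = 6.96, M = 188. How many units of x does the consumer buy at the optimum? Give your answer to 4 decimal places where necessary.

x* = 0.1241

Utility is quasi-linear in y; the FOC for x is 2/√x = p_x/p_y.
Solve: √x = 2·p_y/p_x, so x*(p_x,p_y) = (2·p_y/p_x)², and y* = (M − p_x·x*)/p_y.
Plugging in: x* = (2·6.96/39.52)² = 0.1241.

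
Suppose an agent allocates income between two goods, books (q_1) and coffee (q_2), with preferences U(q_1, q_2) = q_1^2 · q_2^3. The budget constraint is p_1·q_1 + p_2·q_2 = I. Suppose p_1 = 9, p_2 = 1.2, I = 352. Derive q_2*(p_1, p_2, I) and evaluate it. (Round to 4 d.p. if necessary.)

q_2* = 176

MU_q_1/MU_q_2 = (2·q_2)/(3·q_1); tangency sets this equal to p_1/p_2.
Rearranging, p_2·q_2 = (3/2)·p_1·q_1. Substituting into the budget gives p_1·q_1·(1 + (3/2)) = I.
Demand: q_1*(p_1,p_2,I) = 0.4·I/p_1 and q_2* = 0.6·I/p_2.
At p_1=9, p_2=1.2, I=352: q_2* = 0.6·352/1.2 = 176.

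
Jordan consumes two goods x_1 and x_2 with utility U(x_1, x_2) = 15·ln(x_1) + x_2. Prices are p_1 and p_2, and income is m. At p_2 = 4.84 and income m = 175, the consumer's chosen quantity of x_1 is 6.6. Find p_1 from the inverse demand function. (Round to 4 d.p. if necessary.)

p_1 = 11

Set MRS = p_1/p_2: (15/x_1)/1 = p_1/p_2.
So x_1*(p_1,p_2) = 15·p_2/p_1, independent of income; and x_2* = (m − 15·p_2)/p_2.
Set x_1* = 6.6 in the demand function and solve for p_1: p_1 = 11.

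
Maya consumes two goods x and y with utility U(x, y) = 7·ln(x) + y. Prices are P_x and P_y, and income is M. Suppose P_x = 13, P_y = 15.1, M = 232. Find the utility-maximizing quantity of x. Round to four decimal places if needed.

MU_x = 7/x, MU_y = 1. Tangency: 7/x = P_x/P_y.
So x*(P_x,P_y) = 7·P_y/P_x, independent of income; and y* = (M − 7·P_y)/P_y.
At the given prices: x* = 7·15.1/13 = 8.1308.

x* = 8.1308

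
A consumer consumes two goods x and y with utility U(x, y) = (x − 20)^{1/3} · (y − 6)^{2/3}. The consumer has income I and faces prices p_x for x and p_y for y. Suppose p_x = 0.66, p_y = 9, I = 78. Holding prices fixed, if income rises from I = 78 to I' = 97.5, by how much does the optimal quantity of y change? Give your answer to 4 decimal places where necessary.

Δy* = 1.4444

MRS = (1/2)·(y−6)/(x−20). Tangency with p_x/p_y gives y−6 = 2·(p_x/p_y)·(x−20).
After buying the subsistence bundle (20, 6), a share 1/3 of the remaining income goes to x: x* = 20 + 1/3·(I − 20p_x − 6p_y)/p_x.
Discretionary income = 78 − 20·0.66 − 6·9 = 10.8; y* = 6 + 2/3·10.8/9 = 6.8.
At I' = 97.5: y* = 8.2444. Change: 8.2444 − 6.8 = 1.4444.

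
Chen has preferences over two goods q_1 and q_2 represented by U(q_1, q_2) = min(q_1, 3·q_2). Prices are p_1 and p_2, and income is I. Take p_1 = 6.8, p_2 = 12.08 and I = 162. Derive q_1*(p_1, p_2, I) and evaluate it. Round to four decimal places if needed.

With perfect complements, no substitution: consume in ratio q_1:q_2 = 3:1.
Budget: p_1·q_1 + p_2·(1/3)·q_1 = I, so (3·p_1 + p_2)·q_1 = 3·I.
Demand: q_1*(p_1,p_2,I) = 3·I/(3·p_1 + p_2), q_2* = I/(3·p_1 + p_2).
Here 3·6.8 + 12.08 = 32.48, giving q_1* = 14.9631.

q_1* = 14.9631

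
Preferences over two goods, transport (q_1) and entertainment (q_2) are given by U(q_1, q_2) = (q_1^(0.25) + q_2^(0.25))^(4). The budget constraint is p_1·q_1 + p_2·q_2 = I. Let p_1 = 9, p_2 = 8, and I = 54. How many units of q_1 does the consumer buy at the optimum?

q_1* = 2.9411

From the CES first-order condition, (q_2/q_1)^(0.75) = p_1/p_2.
Solve for the ratio: q_2/q_1 = [p_1/p_2]^(4/3).
With the ratio pinned down, the budget gives q_1* = I/(p_1 + p_2·(q_2/q_1)) and q_2* = (q_2/q_1)·q_1*.
Numerically q_2/q_1 = 1.170047, so q_1* = 54/(9 + 8·1.170047) = 2.9411.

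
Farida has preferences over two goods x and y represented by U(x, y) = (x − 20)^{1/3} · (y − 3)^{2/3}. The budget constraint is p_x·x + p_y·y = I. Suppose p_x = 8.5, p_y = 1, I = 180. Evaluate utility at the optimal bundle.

Discretionary income = 180 − 20·8.5 − 3·1 = 7; x* = 20 + 1/3·7/8.5 = 20.2745; y* = 3 + 2/3·7/1 = 7.6667.
Utility at the optimum: U(20.2745, 7.6667) = 1.8149.

V = 1.8149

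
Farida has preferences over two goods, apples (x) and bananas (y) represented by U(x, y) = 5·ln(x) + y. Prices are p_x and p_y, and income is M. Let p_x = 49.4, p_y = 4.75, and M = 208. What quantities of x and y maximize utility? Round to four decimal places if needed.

x* = 0.4808, y* = 38.7895

MU_x = 5/x, MU_y = 1. Tangency: 5/x = p_x/p_y.
So x*(p_x,p_y) = 5·p_y/p_x, independent of income; and y* = (M − 5·p_y)/p_y.
At the given prices: x* = 5·4.75/49.4 = 0.4808, and y* = 38.7895.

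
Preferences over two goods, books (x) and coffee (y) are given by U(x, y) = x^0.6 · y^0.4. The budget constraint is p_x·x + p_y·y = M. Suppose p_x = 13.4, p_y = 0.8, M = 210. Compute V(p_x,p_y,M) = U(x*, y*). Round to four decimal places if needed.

MU_x/MU_y = (0.6·y)/(0.4·x); tangency sets this equal to p_x/p_y.
Rearranging, p_y·y = (2/3)·p_x·x. Substituting into the budget gives p_x·x·(1 + (2/3)) = M.
Demand: x*(p_x,p_y,M) = 0.6·M/p_x and y* = 0.4·M/p_y.
At p_x=13.4, p_y=0.8, M=210: x* = 0.6·210/13.4 = 9.403, y* = 105.
Utility at the optimum: U(9.403, 105) = 24.6851.

V = 24.6851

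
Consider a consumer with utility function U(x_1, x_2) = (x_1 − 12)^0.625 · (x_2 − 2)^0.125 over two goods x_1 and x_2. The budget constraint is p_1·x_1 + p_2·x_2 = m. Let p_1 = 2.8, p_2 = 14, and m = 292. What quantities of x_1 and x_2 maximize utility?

x_1* = 80.5714, x_2* = 4.7429

Let x_1' = x_1−12, x_2' = x_2−2. MRS = 5·x_2'/x_1' = p_1/p_2.
After buying the subsistence bundle (12, 2), a share 5/6 of the remaining income goes to x_1: x_1* = 12 + 5/6·(m − 12p_1 − 2p_2)/p_1.
Discretionary income = 292 − 12·2.8 − 2·14 = 230.4; x_1* = 12 + 5/6·230.4/2.8 = 80.5714; x_2* = 2 + 1/6·230.4/14 = 4.7429.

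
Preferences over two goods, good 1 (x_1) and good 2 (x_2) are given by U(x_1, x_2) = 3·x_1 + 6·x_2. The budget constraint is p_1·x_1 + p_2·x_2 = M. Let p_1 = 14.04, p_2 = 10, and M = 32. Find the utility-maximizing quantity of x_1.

x_1* = 0

Linear utility — the consumer picks whichever good has higher MU/price: 3/14.04 = 0.2137 vs 6/10 = 0.6.
x_2 gives more utility per dollar, so spend all income on x_2: x_2* = M/p_2, x_1* = 0.
Numerically: x_1* = 0, x_2* = 3.2.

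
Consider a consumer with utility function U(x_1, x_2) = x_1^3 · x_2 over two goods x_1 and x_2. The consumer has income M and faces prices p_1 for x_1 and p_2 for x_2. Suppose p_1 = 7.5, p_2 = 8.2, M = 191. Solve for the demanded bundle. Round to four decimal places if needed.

x_1* = 19.1, x_2* = 5.8232

Demand: x_1*(p_1,p_2,M) = 0.75·M/p_1 and x_2* = 0.25·M/p_2.
At p_1=7.5, p_2=8.2, M=191: x_1* = 0.75·191/7.5 = 19.1, x_2* = 5.8232.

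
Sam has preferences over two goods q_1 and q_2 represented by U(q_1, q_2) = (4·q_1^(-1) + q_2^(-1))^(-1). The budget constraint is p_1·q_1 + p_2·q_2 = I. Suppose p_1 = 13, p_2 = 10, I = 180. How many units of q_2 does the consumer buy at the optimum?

q_2* = 5.4872

MRS = MU_q_1/MU_q_2 = 4·(q_2/q_1)^(2). Set equal to p_1/p_2.
Hence q_2/q_1 = ((1/4)·p_1/p_2)^(1/(2)), i.e. raised to the 0.5 power.
Substitute q_2 = (q_2/q_1)·q_1 into the budget: q_1* = I/(p_1 + p_2·(q_2/q_1)).
Numerically q_2/q_1 = 0.570088, so q_1* = 180/(13 + 10·0.570088) = 9.6252 and q_2* = 0.570088·9.6252 = 5.4872.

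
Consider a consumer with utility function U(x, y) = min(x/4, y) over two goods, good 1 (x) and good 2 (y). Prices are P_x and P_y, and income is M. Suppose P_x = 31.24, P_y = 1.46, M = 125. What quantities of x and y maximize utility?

Leontief preferences: the optimum is at the kink where x/4 = y/1, i.e. y = (1/4)·x.
Budget: P_x·x + P_y·(1/4)·x = M, so (4·P_x + P_y)·x = 4·M.
Demand: x*(P_x,P_y,M) = 4·M/(4·P_x + P_y), y* = M/(4·P_x + P_y).
Here 4·31.24 + 1.46 = 126.42, giving x* = 3.9551 and y* = 0.9888.

x* = 3.9551, y* = 0.9888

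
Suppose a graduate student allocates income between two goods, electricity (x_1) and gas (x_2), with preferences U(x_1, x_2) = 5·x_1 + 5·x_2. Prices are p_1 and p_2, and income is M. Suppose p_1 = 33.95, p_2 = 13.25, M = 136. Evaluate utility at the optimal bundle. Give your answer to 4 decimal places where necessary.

V = 51.3208

Perfect substitutes: compare marginal utility per dollar. 5/p_1 vs 5/p_2 → 0.1473 vs 0.3774.
x_2 gives more utility per dollar, so spend all income on x_2: x_2* = M/p_2, x_1* = 0.
Numerically: x_1* = 0, x_2* = 10.2642.
Utility at the optimum: U(0, 10.2642) = 51.3208.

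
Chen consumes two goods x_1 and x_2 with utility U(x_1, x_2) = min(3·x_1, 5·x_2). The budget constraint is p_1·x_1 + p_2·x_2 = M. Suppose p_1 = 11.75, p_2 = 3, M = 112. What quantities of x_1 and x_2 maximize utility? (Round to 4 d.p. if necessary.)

x_1* = 8.2657, x_2* = 4.9594

With perfect complements, no substitution: consume in ratio x_1:x_2 = 5:3.
Budget: p_1·x_1 + p_2·(3/5)·x_1 = M, so (5·p_1 + 3·p_2)·x_1 = 5·M.
Demand: x_1*(p_1,p_2,M) = 5·M/(5·p_1 + 3·p_2), x_2* = 3·M/(5·p_1 + 3·p_2).
Here 5·11.75 + 3·3 = 67.75, giving x_1* = 8.2657 and x_2* = 4.9594.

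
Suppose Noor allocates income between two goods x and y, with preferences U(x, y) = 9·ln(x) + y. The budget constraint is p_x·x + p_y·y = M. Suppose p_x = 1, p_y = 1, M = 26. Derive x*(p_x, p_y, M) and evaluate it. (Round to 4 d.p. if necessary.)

x* = 9

So x*(p_x,p_y) = 9·p_y/p_x, independent of income; and y* = (M − 9·p_y)/p_y.
At the given prices: x* = 9·1/1 = 9.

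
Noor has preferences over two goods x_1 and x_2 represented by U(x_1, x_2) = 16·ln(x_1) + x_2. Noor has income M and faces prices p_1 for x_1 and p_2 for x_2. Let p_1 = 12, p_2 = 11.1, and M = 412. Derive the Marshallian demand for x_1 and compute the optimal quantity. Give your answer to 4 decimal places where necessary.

Set MRS = p_1/p_2: (16/x_1)/1 = p_1/p_2.
So x_1*(p_1,p_2) = 16·p_2/p_1, independent of income; and x_2* = (M − 16·p_2)/p_2.
At the given prices: x_1* = 16·11.1/12 = 14.8.

x_1* = 14.8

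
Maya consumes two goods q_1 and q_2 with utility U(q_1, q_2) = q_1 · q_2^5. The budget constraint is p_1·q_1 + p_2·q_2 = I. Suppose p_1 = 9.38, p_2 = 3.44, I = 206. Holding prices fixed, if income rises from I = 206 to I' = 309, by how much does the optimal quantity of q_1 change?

Δq_1* = 1.8301

MU_q_1/MU_q_2 = (q_2)/(5·q_1); tangency sets this equal to p_1/p_2.
So p_2·q_2 = 5·p_1·q_1; combined with the budget, a share 1/6 of income goes to q_1.
Demand: q_1*(p_1,p_2,I) = 1/6·I/p_1 and q_2* = 5/6·I/p_2.
At p_1=9.38, p_2=3.44, I=206: q_1* = 1/6·206/9.38 = 3.6603.
At I' = 309: q_1* = 5.4904. Change: 5.4904 − 3.6603 = 1.8301.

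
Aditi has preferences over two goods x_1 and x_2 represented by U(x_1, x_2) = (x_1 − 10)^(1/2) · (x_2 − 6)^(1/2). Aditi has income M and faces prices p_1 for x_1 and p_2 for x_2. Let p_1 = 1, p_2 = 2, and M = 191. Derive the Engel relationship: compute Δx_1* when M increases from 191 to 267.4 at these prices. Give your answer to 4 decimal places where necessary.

Δx_1* = 38.2

MRS = (x_2−6)/(x_1−10). Tangency with p_1/p_2 gives x_2−6 = (p_1/p_2)·(x_1−10).
After buying the subsistence bundle (10, 6), a share 0.5 of the remaining income goes to x_1: x_1* = 10 + 0.5·(M − 10p_1 − 6p_2)/p_1.
Discretionary income = 191 − 10·1 − 6·2 = 169; x_1* = 10 + 0.5·169/1 = 94.5.
At M' = 267.4: x_1* = 132.7. Change: 132.7 − 94.5 = 38.2.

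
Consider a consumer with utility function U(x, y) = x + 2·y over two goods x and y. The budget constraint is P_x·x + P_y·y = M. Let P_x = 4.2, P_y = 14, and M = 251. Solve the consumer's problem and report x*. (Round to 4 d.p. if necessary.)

x gives more utility per dollar, so spend all income on x: x* = M/P_x, y* = 0.
Numerically: x* = 59.7619, y* = 0.

x* = 59.7619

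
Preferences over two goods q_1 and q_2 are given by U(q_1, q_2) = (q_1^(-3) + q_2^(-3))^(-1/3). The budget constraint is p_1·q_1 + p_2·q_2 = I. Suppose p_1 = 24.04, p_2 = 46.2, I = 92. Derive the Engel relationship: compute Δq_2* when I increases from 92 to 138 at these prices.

Δq_2* = 0.6174

MRS = MU_q_1/MU_q_2 = (q_2/q_1)^(4). Set equal to p_1/p_2.
Solve for the ratio: q_2/q_1 = [p_1/p_2]^(0.25).
Substitute q_2 = (q_2/q_1)·q_1 into the budget: q_1* = I/(p_1 + p_2·(q_2/q_1)).
Numerically q_2/q_1 = 0.849323, so q_1* = 92/(24.04 + 46.2·0.849323) = 1.4539 and q_2* = 0.849323·1.4539 = 1.2348.
At I' = 138: q_2* = 1.8522. Change: 1.8522 − 1.2348 = 0.6174.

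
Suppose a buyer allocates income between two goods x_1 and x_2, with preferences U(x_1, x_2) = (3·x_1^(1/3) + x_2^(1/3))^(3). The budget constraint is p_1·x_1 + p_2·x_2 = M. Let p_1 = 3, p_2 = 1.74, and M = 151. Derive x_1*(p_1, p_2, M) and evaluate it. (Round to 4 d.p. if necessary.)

x_1* = 40.1799

With the ratio pinned down, the budget gives x_1* = M/(p_1 + p_2·(x_2/x_1)) and x_2* = (x_2/x_1)·x_1*.
Numerically x_2/x_1 = 0.435689, so x_1* = 151/(3 + 1.74·0.435689) = 40.1799.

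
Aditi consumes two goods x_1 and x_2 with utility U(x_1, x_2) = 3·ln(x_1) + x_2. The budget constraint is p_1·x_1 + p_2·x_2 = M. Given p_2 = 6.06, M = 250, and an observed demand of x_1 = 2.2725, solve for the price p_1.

Set MRS = p_1/p_2: (3/x_1)/1 = p_1/p_2.
So x_1*(p_1,p_2) = 3·p_2/p_1, independent of income; and x_2* = (M − 3·p_2)/p_2.
Set x_1* = 2.2725 in the demand function and solve for p_1: p_1 = 8.

p_1 = 8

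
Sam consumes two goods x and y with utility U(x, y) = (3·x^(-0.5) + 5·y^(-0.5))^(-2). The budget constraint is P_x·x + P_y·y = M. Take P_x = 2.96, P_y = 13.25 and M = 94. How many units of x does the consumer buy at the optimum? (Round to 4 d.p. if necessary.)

x* = 9.5747

From the CES first-order condition, (3/5)·(y/x)^(1.5) = P_x/P_y.
Hence y/x = ((5/3)·P_x/P_y)^(1/(1.5)), i.e. raised to the 2/3 power.
Substitute y = (y/x)·x into the budget: x* = M/(P_x + P_y·(y/x)).
Numerically y/x = 0.517547, so x* = 94/(2.96 + 13.25·0.517547) = 9.5747.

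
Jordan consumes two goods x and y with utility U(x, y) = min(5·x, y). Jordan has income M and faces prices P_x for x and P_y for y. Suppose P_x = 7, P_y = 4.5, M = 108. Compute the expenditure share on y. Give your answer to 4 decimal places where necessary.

With perfect complements, no substitution: consume in ratio x:y = 1:5.
Budget: P_x·x + P_y·5·x = M, so (P_x + 5·P_y)·x = M.
Demand: x*(P_x,P_y,M) = M/(P_x + 5·P_y), y* = 5·M/(P_x + 5·P_y).
Here 7 + 5·4.5 = 29.5, giving x* = 3.661 and y* = 18.3051.
Expenditure on y: 4.5·18.3051 = 82.3729; share = 0.7627.

share on y = 0.7627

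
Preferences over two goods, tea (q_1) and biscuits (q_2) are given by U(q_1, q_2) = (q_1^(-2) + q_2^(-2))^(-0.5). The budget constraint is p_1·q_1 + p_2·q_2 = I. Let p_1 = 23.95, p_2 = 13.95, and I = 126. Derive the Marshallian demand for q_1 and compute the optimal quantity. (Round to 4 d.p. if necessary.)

MRS = MU_q_1/MU_q_2 = (q_2/q_1)^(3). Set equal to p_1/p_2.
Hence q_2/q_1 = (p_1/p_2)^(1/(3)), i.e. raised to the 1/3 power.
Substitute q_2 = (q_2/q_1)·q_1 into the budget: q_1* = I/(p_1 + p_2·(q_2/q_1)).
Numerically q_2/q_1 = 1.197412, so q_1* = 126/(23.95 + 13.95·1.197412) = 3.0993.

q_1* = 3.0993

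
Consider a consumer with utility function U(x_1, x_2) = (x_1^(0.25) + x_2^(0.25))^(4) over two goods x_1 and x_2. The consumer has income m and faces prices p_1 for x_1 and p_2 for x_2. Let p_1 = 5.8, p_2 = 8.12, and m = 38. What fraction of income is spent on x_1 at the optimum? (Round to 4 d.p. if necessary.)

share on x_1 = 0.528

From the CES first-order condition, (x_2/x_1)^(0.75) = p_1/p_2.
Solve for the ratio: x_2/x_1 = [p_1/p_2]^(4/3).
With the ratio pinned down, the budget gives x_1* = m/(p_1 + p_2·(x_2/x_1)) and x_2* = (x_2/x_1)·x_1*.
Numerically x_2/x_1 = 0.638503, so x_1* = 38/(5.8 + 8.12·0.638503) = 3.4594 and x_2* = 0.638503·3.4594 = 2.2088.
Expenditure on x_1: 5.8·3.4594 = 20.0644; share = 0.528.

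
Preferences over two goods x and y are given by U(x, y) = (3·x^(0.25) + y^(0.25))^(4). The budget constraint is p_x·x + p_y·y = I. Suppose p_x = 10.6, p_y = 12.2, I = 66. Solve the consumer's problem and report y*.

y* = 0.9775

From the CES first-order condition, 3·(y/x)^(0.75) = p_x/p_y.
Hence y/x = ((1/3)·p_x/p_y)^(1/(0.75)), i.e. raised to the 4/3 power.
Substitute y = (y/x)·x into the budget: x* = I/(p_x + p_y·(y/x)).
Numerically y/x = 0.191617, so x* = 66/(10.6 + 12.2·0.191617) = 5.1014 and y* = 0.191617·5.1014 = 0.9775.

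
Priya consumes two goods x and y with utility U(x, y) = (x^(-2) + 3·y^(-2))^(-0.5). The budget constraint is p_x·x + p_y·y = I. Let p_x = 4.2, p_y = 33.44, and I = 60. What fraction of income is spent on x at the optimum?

From the CES first-order condition, (1/3)·(y/x)^(3) = p_x/p_y.
Hence y/x = (3·p_x/p_y)^(1/(3)), i.e. raised to the 1/3 power.
Substitute y = (y/x)·x into the budget: x* = I/(p_x + p_y·(y/x)).
Numerically y/x = 0.722273, so x* = 60/(4.2 + 33.44·0.722273) = 2.1162 and y* = 0.722273·2.1162 = 1.5285.
Expenditure on x: 4.2·2.1162 = 8.888; share = 0.1481.

share on x = 0.1481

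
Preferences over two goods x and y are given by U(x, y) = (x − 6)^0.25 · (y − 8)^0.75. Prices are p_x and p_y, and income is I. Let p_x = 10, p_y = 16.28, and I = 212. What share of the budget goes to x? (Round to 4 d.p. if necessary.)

share on x = 0.3087

Let x' = x−6, y' = y−8. MRS = (1/3)·y'/x' = p_x/p_y.
Substituting into the budget: x* = 6 + 0.25·(I − 6·p_x − 8·p_y)/p_x, and y* = 8 + 0.75·(…)/p_y.
Discretionary income = 212 − 6·10 − 8·16.28 = 21.76; x* = 6 + 0.25·21.76/10 = 6.544; y* = 8 + 0.75·21.76/16.28 = 9.0025.
Expenditure on x: 10·6.544 = 65.44; share = 0.3087.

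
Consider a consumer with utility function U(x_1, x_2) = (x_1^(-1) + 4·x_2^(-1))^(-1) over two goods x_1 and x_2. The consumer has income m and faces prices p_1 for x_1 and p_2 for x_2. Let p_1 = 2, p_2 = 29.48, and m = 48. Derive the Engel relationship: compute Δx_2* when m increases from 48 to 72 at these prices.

Δx_2* = 0.7203

From the CES first-order condition, (1/4)·(x_2/x_1)^(2) = p_1/p_2.
Solve for the ratio: x_2/x_1 = [4·p_1/p_2]^(0.5).
With the ratio pinned down, the budget gives x_1* = m/(p_1 + p_2·(x_2/x_1)) and x_2* = (x_2/x_1)·x_1*.
Numerically x_2/x_1 = 0.520932, so x_1* = 48/(2 + 29.48·0.520932) = 2.7654 and x_2* = 0.520932·2.7654 = 1.4406.
At m' = 72: x_2* = 2.1609. Change: 2.1609 − 1.4406 = 0.7203.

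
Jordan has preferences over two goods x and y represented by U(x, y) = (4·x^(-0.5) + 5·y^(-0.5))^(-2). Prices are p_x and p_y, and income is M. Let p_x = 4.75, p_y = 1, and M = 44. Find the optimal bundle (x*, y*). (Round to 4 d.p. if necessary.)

MRS = MU_x/MU_y = (4/5)·(y/x)^(1.5). Set equal to p_x/p_y.
Hence y/x = ((5/4)·p_x/p_y)^(1/(1.5)), i.e. raised to the 2/3 power.
Substitute y = (y/x)·x into the budget: x* = M/(p_x + p_y·(y/x)).
Numerically y/x = 3.278957, so x* = 44/(4.75 + 1·3.278957) = 5.4802 and y* = 3.278957·5.4802 = 17.9692.

x* = 5.4802, y* = 17.9692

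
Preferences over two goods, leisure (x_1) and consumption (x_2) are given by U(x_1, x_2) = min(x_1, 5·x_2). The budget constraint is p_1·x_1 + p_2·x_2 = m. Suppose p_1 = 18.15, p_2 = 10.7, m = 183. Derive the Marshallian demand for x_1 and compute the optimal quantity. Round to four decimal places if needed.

x_1* = 9.0192

Demand: x_1*(p_1,p_2,m) = 5·m/(5·p_1 + p_2), x_2* = m/(5·p_1 + p_2).
Here 5·18.15 + 10.7 = 101.45, giving x_1* = 9.0192.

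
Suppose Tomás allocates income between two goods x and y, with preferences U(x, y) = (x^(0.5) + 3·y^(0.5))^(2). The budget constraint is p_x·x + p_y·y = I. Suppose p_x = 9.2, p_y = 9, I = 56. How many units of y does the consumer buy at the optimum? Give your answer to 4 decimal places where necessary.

MU_x ∝ x^(-0.5), MU_y ∝ 3·y^(-0.5), so MRS = (1/3)·(y/x)^(0.5) = p_x/p_y.
Hence y/x = (3·p_x/p_y)^(1/(0.5)), i.e. raised to the 2 power.
With the ratio pinned down, the budget gives x* = I/(p_x + p_y·(y/x)) and y* = (y/x)·x*.
Numerically y/x = 9.404444, so x* = 56/(9.2 + 9·9.404444) = 0.5968 and y* = 9.404444·0.5968 = 5.6122.

y* = 5.6122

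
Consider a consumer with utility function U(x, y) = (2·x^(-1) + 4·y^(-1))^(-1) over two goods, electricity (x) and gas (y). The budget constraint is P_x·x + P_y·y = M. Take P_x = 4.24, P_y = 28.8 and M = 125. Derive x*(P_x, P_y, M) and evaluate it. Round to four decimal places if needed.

Numerically y/x = 0.542627, so x* = 125/(4.24 + 28.8·0.542627) = 6.2916.

x* = 6.2916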